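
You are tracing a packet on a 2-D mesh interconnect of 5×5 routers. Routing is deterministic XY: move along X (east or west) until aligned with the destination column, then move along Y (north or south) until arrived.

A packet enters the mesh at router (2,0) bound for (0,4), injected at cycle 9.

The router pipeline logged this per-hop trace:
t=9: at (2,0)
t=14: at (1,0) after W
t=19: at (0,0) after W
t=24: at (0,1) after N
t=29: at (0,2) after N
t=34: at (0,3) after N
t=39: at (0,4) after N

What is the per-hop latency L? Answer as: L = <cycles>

L = 5

Between hops 0 and 1 the cycle counter advances 14 − 9 = 5.
Each hop adds L, hence L = 5.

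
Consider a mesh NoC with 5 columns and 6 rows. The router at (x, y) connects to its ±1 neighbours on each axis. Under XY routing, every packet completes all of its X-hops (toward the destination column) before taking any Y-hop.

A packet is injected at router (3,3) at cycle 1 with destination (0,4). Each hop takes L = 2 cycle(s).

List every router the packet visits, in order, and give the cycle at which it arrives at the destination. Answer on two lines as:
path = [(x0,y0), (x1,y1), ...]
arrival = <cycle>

src (3,3)  cyc=1
W→(2,3)  cyc=3
W→(1,3)  cyc=5
W→(0,3)  cyc=7
N→(0,4)  cyc=9

path = [(3,3), (2,3), (1,3), (0,3), (0,4)]
arrival = 9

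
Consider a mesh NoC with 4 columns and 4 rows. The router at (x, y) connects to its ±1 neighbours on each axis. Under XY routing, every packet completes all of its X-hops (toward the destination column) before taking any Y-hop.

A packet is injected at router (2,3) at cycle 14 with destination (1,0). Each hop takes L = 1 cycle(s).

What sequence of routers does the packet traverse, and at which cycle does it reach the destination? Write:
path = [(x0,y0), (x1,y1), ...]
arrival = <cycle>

#0 — 2,3 | c14
#1 — 1,3 | c15 | W
#2 — 1,2 | c16 | S
#3 — 1,1 | c17 | S
#4 — 1,0 | c18 | S

path = [(2,3), (1,3), (1,2), (1,1), (1,0)]
arrival = 18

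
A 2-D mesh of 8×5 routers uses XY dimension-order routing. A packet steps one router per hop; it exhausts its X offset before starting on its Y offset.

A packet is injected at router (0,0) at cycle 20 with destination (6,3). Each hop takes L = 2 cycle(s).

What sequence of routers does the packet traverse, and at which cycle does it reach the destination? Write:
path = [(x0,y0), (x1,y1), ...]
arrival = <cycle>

t=20: at (0,0)
t=22: at (1,0) after E
t=24: at (2,0) after E
t=26: at (3,0) after E
t=28: at (4,0) after E
t=30: at (5,0) after E
t=32: at (6,0) after E
t=34: at (6,1) after N
t=36: at (6,2) after N
t=38: at (6,3) after N

path = [(0,0), (1,0), (2,0), (3,0), (4,0), (5,0), (6,0), (6,1), (6,2), (6,3)]
arrival = 38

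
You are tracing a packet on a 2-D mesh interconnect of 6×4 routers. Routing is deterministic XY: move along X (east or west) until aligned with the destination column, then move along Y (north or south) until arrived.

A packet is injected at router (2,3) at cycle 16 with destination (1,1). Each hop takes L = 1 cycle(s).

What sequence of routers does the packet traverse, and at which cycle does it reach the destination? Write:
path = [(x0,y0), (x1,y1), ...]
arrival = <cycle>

path = [(2,3), (1,3), (1,2), (1,1)]
arrival = 19

hop 0: (2,3) @ cyc 16
hop 1: (1,3) @ cyc 17  [W]
hop 2: (1,2) @ cyc 18  [S]
hop 3: (1,1) @ cyc 19  [S]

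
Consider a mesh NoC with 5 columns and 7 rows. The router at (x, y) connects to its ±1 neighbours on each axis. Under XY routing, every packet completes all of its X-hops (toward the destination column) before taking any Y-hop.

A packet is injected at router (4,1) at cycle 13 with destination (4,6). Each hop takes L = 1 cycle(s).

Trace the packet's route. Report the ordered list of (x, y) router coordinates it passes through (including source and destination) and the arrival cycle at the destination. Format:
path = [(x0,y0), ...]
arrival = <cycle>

path = [(4,1), (4,2), (4,3), (4,4), (4,5), (4,6)]
arrival = 18

src (4,1)  cyc=13
N→(4,2)  cyc=14
N→(4,3)  cyc=15
N→(4,4)  cyc=16
N→(4,5)  cyc=17
N→(4,6)  cyc=18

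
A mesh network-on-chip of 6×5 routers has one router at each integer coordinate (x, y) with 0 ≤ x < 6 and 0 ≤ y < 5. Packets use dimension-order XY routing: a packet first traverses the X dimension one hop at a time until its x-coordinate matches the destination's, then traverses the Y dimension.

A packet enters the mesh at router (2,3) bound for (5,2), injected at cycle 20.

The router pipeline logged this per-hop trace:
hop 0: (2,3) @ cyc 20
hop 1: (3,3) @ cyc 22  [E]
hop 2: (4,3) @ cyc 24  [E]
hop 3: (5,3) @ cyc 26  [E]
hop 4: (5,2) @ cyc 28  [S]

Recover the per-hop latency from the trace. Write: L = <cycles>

L = 2

Δcyc across hop 0→1: 22 − 20 = 2.
Each hop adds L, hence L = 2.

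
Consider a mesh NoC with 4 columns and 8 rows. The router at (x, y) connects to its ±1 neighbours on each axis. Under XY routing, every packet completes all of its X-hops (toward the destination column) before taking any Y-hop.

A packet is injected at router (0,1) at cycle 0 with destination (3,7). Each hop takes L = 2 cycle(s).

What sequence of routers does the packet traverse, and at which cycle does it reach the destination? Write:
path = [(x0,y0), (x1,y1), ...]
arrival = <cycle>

path = [(0,1), (1,1), (2,1), (3,1), (3,2), (3,3), (3,4), (3,5), (3,6), (3,7)]
arrival = 18

t=0: at (0,1)
t=2: at (1,1) after E
t=4: at (2,1) after E
t=6: at (3,1) after E
t=8: at (3,2) after N
t=10: at (3,3) after N
t=12: at (3,4) after N
t=14: at (3,5) after N
t=16: at (3,6) after N
t=18: at (3,7) after N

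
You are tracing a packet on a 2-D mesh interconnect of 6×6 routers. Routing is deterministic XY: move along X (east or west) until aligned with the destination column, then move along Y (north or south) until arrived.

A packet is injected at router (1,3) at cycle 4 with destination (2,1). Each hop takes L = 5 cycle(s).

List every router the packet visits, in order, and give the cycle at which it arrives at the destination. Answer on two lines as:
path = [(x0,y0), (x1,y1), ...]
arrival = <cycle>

src (1,3)  cyc=4
E→(2,3)  cyc=9
S→(2,2)  cyc=14
S→(2,1)  cyc=19

path = [(1,3), (2,3), (2,2), (2,1)]
arrival = 19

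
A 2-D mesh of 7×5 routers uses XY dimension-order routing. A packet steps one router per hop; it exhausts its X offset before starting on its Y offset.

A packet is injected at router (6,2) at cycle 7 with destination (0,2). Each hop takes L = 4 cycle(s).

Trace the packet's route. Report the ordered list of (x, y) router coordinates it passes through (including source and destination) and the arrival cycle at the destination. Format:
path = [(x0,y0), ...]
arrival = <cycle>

path = [(6,2), (5,2), (4,2), (3,2), (2,2), (1,2), (0,2)]
arrival = 31

hop 0: (6,2) @ cyc 7
hop 1: (5,2) @ cyc 11  [W]
hop 2: (4,2) @ cyc 15  [W]
hop 3: (3,2) @ cyc 19  [W]
hop 4: (2,2) @ cyc 23  [W]
hop 5: (1,2) @ cyc 27  [W]
hop 6: (0,2) @ cyc 31  [W]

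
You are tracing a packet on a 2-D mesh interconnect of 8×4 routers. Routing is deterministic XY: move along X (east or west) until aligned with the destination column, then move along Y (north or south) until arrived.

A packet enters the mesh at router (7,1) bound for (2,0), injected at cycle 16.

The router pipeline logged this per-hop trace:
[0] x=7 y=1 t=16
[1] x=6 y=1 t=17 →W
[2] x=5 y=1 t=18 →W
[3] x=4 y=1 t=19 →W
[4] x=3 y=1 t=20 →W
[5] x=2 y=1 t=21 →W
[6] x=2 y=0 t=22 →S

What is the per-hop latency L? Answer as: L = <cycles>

L = 1

From hop 0 (16) to hop 1 (17): +1 cycles.
Each hop adds L, hence L = 1.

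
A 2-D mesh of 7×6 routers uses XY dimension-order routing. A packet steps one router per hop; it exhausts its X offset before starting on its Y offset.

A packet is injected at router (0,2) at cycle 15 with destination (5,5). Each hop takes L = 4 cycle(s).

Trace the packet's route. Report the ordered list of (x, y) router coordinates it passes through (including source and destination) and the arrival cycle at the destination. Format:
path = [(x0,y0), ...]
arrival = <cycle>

path = [(0,2), (1,2), (2,2), (3,2), (4,2), (5,2), (5,3), (5,4), (5,5)]
arrival = 47

[0] x=0 y=2 t=15
[1] x=1 y=2 t=19 →E
[2] x=2 y=2 t=23 →E
[3] x=3 y=2 t=27 →E
[4] x=4 y=2 t=31 →E
[5] x=5 y=2 t=35 →E
[6] x=5 y=3 t=39 →N
[7] x=5 y=4 t=43 →N
[8] x=5 y=5 t=47 →N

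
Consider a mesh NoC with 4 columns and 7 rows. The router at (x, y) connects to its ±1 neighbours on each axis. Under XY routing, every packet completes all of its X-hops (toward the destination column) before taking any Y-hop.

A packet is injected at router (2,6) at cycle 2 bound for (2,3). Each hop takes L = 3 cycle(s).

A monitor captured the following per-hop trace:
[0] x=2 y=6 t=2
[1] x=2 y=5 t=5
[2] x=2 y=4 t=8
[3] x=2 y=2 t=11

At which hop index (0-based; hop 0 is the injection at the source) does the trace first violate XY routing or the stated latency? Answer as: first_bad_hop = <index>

first_bad_hop = 3

check 1→ d=(0,-1) cyc+3: ok
check 2→ d=(0,-1) cyc+3: ok
check 3→ d=(0,-2) cyc+3: BAD: non-unit step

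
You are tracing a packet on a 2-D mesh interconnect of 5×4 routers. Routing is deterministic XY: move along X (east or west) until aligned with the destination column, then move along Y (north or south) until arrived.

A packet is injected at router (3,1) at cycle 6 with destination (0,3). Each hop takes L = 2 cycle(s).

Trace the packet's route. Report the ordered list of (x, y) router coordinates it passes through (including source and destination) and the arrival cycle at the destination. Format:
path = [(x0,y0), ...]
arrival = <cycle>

path = [(3,1), (2,1), (1,1), (0,1), (0,2), (0,3)]
arrival = 16

hop 0: (3,1) @ cyc 6
hop 1: (2,1) @ cyc 8  [W]
hop 2: (1,1) @ cyc 10  [W]
hop 3: (0,1) @ cyc 12  [W]
hop 4: (0,2) @ cyc 14  [N]
hop 5: (0,3) @ cyc 16  [N]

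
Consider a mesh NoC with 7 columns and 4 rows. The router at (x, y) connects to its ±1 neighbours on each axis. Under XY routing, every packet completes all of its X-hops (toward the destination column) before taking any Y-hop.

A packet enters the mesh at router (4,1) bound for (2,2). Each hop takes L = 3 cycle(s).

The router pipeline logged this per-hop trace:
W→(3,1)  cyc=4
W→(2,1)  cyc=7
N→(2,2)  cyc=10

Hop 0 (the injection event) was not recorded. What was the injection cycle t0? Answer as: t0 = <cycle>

cyc[1] = 4 and cyc[k] = t0 + k·L for every k.
Subtract one hop: t0 = 4 − 3 = 1.

t0 = 1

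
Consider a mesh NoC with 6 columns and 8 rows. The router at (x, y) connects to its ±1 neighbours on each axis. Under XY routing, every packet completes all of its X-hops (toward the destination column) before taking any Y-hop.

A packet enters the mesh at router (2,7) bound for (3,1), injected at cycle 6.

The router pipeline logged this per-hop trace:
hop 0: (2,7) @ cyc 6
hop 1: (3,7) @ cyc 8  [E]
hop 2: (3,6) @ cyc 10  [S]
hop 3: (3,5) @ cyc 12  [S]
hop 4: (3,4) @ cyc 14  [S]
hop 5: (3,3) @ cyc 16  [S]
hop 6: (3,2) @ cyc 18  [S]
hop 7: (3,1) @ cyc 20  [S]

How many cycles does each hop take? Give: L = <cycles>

cyc[1] − cyc[0] = 8 − 6 = 2.
Per-hop latency L = Δcyc = 2.

L = 2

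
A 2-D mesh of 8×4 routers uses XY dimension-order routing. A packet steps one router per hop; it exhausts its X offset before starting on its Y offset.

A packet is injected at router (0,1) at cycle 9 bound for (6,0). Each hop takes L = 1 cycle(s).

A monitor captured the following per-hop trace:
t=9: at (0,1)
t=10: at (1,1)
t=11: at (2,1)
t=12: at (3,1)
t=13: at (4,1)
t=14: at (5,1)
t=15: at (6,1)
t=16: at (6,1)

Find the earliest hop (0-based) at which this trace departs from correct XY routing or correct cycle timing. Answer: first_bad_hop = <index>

first_bad_hop = 7

  1: Δx=+1 Δy=+0 Δt=1 [ok]
  2: Δx=+1 Δy=+0 Δt=1 [ok]
  3: Δx=+1 Δy=+0 Δt=1 [ok]
  4: Δx=+1 Δy=+0 Δt=1 [ok]
  5: Δx=+1 Δy=+0 Δt=1 [ok]
  6: Δx=+1 Δy=+0 Δt=1 [ok]
  7: Δx=+0 Δy=+0 Δt=1 [BAD: non-unit step]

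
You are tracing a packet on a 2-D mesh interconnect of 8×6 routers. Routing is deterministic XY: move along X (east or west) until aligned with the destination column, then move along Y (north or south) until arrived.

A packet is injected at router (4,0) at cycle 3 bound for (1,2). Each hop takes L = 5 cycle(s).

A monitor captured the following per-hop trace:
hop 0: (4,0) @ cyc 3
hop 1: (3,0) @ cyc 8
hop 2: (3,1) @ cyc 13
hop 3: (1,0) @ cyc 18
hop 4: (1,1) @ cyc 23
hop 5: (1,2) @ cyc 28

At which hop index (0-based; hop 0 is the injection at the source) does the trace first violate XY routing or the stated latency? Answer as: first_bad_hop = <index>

first_bad_hop = 2

check 1→ d=(-1,0) cyc+5: ok
check 2→ d=(0,1) cyc+5: BAD: Y-move but x=3≠1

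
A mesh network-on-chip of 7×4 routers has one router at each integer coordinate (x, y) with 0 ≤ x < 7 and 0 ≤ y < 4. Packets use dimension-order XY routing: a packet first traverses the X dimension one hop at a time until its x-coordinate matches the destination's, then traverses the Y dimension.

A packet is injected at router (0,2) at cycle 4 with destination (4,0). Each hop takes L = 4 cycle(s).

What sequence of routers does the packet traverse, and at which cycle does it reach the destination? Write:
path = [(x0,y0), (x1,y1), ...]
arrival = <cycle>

path = [(0,2), (1,2), (2,2), (3,2), (4,2), (4,1), (4,0)]
arrival = 28

  0. router=(0,2) cycle=4 (inject)
  1. router=(1,2) cycle=8 dir=E
  2. router=(2,2) cycle=12 dir=E
  3. router=(3,2) cycle=16 dir=E
  4. router=(4,2) cycle=20 dir=E
  5. router=(4,1) cycle=24 dir=S
  6. router=(4,0) cycle=28 dir=S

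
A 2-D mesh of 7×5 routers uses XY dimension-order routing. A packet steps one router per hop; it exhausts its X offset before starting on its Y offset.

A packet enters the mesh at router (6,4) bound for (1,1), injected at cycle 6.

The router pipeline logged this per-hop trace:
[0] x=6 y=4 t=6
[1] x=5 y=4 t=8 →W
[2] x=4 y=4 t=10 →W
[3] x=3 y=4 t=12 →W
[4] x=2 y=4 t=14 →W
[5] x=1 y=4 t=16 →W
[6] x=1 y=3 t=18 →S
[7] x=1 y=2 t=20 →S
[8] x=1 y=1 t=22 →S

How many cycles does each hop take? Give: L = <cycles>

From hop 0 (6) to hop 1 (8): +2 cycles.
Per-hop latency L = Δcyc = 2.

L = 2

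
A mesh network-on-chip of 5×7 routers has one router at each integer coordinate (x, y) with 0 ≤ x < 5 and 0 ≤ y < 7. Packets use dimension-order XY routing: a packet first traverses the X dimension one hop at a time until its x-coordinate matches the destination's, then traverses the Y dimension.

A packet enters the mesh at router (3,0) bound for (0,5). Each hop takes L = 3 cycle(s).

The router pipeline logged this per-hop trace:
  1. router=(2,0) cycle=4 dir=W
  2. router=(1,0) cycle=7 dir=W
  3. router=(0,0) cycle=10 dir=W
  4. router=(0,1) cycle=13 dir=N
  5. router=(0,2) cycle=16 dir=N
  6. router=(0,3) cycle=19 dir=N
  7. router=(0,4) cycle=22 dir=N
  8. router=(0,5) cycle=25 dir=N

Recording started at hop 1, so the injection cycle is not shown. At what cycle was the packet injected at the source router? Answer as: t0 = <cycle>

t0 = 1

At hop 1 the cycle is 4; in general cyc_k = t0 + kL.
Therefore t0 = 4 − L = 1.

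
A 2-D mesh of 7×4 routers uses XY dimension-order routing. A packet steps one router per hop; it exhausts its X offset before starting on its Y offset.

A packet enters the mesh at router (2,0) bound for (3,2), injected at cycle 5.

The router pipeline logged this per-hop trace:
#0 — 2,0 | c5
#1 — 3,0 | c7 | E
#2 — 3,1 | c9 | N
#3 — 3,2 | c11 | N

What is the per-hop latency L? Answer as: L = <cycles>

Δcyc across hop 0→1: 7 − 5 = 2.
Per-hop latency L = Δcyc = 2.

L = 2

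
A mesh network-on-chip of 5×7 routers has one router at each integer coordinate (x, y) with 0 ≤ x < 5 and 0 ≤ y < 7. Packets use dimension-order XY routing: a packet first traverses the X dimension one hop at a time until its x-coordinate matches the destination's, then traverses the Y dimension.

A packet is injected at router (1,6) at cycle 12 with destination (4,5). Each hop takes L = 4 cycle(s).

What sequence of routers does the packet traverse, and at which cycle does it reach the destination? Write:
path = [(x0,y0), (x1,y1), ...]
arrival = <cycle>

src (1,6)  cyc=12
E→(2,6)  cyc=16
E→(3,6)  cyc=20
E→(4,6)  cyc=24
S→(4,5)  cyc=28

path = [(1,6), (2,6), (3,6), (4,6), (4,5)]
arrival = 28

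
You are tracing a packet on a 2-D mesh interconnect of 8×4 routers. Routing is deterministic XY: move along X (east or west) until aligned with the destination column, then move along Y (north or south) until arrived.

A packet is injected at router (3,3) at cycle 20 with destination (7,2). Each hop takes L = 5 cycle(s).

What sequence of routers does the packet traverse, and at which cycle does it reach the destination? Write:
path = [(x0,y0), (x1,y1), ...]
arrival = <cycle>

path = [(3,3), (4,3), (5,3), (6,3), (7,3), (7,2)]
arrival = 45

#0 — 3,3 | c20
#1 — 4,3 | c25 | E
#2 — 5,3 | c30 | E
#3 — 6,3 | c35 | E
#4 — 7,3 | c40 | E
#5 — 7,2 | c45 | S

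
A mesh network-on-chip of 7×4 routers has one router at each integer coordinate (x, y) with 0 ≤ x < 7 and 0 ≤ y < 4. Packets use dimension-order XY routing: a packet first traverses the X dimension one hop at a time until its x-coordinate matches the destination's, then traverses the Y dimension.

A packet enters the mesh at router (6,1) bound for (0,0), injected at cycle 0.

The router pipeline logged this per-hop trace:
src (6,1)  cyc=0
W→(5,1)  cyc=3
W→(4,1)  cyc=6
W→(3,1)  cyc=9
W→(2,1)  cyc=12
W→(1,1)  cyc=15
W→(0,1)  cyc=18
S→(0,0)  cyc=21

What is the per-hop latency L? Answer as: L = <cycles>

L = 3

Δcyc across hop 0→1: 3 − 0 = 3.
One hop costs L cycles, so L = 3.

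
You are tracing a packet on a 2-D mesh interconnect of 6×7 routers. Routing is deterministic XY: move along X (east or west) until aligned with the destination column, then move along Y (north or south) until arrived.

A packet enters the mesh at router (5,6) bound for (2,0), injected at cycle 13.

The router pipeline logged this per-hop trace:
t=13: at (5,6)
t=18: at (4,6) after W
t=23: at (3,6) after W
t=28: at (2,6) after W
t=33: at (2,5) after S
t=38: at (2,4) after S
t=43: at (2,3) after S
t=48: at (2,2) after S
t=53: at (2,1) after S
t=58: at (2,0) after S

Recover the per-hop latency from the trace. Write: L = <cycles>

Between hops 0 and 1 the cycle counter advances 18 − 13 = 5.
Per-hop latency L = Δcyc = 5.

L = 5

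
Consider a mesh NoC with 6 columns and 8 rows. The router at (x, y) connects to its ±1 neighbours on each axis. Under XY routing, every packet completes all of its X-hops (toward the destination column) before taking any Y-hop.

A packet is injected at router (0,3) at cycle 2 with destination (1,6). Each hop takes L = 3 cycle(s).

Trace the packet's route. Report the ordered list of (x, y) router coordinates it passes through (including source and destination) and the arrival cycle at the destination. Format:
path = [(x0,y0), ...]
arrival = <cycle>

t=2: at (0,3)
t=5: at (1,3) after E
t=8: at (1,4) after N
t=11: at (1,5) after N
t=14: at (1,6) after N

path = [(0,3), (1,3), (1,4), (1,5), (1,6)]
arrival = 14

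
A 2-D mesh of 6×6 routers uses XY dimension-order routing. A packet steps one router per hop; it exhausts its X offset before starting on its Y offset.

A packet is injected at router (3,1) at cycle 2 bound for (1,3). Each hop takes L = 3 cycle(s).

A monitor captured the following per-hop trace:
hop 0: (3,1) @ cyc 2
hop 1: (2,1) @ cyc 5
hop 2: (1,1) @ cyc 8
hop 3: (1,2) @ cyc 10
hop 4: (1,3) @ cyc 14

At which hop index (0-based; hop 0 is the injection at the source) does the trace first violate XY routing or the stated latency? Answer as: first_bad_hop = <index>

first_bad_hop = 3

hop 1: step (-1,+0), +3 cyc — ok
hop 2: step (-1,+0), +3 cyc — ok
hop 3: step (+0,+1), +2 cyc — BAD: Δcyc=2≠L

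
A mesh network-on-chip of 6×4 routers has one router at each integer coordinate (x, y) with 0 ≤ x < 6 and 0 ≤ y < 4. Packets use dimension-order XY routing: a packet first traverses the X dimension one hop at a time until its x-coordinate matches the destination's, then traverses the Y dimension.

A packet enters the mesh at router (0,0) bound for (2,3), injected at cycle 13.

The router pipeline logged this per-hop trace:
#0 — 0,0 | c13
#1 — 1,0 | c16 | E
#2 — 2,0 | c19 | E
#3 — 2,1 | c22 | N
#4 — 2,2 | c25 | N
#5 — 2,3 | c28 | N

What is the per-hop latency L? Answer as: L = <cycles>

L = 3

cyc[1] − cyc[0] = 16 − 13 = 3.
Each hop adds L, hence L = 3.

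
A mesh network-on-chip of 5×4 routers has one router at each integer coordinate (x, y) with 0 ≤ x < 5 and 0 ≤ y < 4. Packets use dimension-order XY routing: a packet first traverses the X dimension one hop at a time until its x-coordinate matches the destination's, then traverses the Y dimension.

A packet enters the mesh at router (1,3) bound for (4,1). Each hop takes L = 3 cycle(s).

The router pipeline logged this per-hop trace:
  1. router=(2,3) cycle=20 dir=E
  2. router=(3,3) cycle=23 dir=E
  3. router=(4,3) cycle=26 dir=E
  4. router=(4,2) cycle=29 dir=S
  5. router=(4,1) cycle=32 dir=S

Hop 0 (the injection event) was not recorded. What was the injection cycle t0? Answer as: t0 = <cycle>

Hop 1 reached at cycle 20; hop k is at t0 + k·L.
Therefore t0 = 20 − L = 17.

t0 = 17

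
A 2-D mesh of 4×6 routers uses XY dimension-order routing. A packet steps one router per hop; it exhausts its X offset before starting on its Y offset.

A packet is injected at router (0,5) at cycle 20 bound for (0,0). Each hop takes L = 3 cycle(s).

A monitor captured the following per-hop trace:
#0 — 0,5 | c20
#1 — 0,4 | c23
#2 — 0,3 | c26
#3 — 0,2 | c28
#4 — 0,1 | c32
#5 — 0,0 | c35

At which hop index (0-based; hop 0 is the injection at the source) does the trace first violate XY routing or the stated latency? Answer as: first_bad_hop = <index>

first_bad_hop = 3

  1: Δx=+0 Δy=-1 Δt=3 [ok]
  2: Δx=+0 Δy=-1 Δt=3 [ok]
  3: Δx=+0 Δy=-1 Δt=2 [BAD: Δcyc=2≠L]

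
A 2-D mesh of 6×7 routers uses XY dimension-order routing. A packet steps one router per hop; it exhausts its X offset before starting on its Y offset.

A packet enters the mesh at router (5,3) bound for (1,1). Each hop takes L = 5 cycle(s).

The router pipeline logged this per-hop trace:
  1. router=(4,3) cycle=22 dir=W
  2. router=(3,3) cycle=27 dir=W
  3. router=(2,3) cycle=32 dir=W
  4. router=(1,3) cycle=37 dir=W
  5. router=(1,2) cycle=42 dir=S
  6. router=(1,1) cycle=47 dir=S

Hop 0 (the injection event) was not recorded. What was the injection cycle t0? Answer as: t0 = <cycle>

Hop 1 reached at cycle 22; hop k is at t0 + k·L.
So t0 = 22 − 1·5 = 17.

t0 = 17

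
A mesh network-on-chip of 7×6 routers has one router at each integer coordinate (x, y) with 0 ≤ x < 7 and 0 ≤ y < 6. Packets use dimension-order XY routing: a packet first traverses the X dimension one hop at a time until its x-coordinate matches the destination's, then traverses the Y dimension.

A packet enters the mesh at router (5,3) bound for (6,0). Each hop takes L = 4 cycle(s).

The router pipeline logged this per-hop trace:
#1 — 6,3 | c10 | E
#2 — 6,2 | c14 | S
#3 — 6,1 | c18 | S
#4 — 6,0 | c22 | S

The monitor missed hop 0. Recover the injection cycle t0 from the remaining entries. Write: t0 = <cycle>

Hop 1 reached at cycle 10; hop k is at t0 + k·L.
Therefore t0 = 10 − L = 6.

t0 = 6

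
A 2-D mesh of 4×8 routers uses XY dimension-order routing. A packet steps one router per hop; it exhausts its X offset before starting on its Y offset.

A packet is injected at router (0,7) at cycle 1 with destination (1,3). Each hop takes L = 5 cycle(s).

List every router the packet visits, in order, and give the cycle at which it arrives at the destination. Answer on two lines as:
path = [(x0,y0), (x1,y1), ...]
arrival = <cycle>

[0] x=0 y=7 t=1
[1] x=1 y=7 t=6 →E
[2] x=1 y=6 t=11 →S
[3] x=1 y=5 t=16 →S
[4] x=1 y=4 t=21 →S
[5] x=1 y=3 t=26 →S

path = [(0,7), (1,7), (1,6), (1,5), (1,4), (1,3)]
arrival = 26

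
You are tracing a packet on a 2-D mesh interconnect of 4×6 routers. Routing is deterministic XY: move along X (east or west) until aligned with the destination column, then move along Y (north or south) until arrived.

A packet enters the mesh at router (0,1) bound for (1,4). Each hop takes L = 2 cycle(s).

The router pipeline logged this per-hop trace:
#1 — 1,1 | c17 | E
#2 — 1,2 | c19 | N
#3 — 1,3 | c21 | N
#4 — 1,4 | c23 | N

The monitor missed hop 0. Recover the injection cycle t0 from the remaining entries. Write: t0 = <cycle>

cyc[1] = 17 and cyc[k] = t0 + k·L for every k.
So t0 = 17 − 1·2 = 15.

t0 = 15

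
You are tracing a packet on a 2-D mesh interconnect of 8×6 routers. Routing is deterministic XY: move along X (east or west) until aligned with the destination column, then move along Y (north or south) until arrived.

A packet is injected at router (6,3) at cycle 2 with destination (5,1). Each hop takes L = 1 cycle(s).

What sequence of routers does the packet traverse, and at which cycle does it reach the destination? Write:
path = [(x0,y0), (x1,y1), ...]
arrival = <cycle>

hop 0: (6,3) @ cyc 2
hop 1: (5,3) @ cyc 3  [W]
hop 2: (5,2) @ cyc 4  [S]
hop 3: (5,1) @ cyc 5  [S]

path = [(6,3), (5,3), (5,2), (5,1)]
arrival = 5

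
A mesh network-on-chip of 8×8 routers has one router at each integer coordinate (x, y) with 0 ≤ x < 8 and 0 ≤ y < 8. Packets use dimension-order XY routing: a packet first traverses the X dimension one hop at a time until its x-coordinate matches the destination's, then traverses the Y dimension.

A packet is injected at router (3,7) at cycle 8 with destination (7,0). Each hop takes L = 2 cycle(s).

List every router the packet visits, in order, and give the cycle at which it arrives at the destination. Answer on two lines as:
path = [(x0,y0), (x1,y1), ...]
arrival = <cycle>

hop 0: (3,7) @ cyc 8
hop 1: (4,7) @ cyc 10  [E]
hop 2: (5,7) @ cyc 12  [E]
hop 3: (6,7) @ cyc 14  [E]
hop 4: (7,7) @ cyc 16  [E]
hop 5: (7,6) @ cyc 18  [S]
hop 6: (7,5) @ cyc 20  [S]
hop 7: (7,4) @ cyc 22  [S]
hop 8: (7,3) @ cyc 24  [S]
hop 9: (7,2) @ cyc 26  [S]
hop 10: (7,1) @ cyc 28  [S]
hop 11: (7,0) @ cyc 30  [S]

path = [(3,7), (4,7), (5,7), (6,7), (7,7), (7,6), (7,5), (7,4), (7,3), (7,2), (7,1), (7,0)]
arrival = 30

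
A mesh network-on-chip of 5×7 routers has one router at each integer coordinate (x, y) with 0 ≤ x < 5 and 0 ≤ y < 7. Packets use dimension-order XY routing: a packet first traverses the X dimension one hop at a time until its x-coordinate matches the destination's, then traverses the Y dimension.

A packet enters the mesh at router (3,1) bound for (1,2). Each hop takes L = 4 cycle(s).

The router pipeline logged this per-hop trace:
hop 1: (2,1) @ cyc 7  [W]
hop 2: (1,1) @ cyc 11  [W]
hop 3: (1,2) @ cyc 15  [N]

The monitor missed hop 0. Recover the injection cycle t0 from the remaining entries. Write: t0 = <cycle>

t0 = 3

Hop 1 reached at cycle 7; hop k is at t0 + k·L.
t0 = cyc[1] − L = 7 − 4 = 3.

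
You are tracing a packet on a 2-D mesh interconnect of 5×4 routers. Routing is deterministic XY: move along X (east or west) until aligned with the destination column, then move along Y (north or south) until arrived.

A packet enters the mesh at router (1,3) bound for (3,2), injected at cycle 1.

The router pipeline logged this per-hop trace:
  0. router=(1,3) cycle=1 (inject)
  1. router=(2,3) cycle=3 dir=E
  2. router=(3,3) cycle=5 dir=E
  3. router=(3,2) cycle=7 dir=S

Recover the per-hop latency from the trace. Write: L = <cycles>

Δcyc across hop 0→1: 3 − 1 = 2.
Each hop adds L, hence L = 2.

L = 2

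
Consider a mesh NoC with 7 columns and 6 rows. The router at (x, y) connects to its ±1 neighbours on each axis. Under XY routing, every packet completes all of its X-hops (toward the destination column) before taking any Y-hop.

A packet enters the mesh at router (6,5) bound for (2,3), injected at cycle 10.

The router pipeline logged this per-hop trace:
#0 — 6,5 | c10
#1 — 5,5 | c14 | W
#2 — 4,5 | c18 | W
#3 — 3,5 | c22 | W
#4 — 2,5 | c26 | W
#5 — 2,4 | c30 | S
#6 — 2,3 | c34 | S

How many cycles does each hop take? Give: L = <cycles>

Δcyc across hop 0→1: 14 − 10 = 4.
Per-hop latency L = Δcyc = 4.

L = 4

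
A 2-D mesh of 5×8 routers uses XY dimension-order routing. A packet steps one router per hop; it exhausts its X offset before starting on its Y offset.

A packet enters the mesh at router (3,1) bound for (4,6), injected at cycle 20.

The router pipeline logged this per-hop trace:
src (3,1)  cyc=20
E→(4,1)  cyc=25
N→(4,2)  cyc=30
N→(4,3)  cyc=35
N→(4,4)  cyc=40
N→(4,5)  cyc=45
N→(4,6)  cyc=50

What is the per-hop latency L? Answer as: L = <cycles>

L = 5

cyc[1] − cyc[0] = 25 − 20 = 5.
That increment is L by definition: L = 5.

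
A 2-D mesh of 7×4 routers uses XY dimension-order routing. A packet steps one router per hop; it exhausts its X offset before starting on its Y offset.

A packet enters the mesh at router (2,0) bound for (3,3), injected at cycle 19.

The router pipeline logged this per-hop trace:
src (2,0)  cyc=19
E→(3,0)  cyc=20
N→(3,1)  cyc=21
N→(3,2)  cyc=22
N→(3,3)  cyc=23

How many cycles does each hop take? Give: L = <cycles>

cyc[1] − cyc[0] = 20 − 19 = 1.
Per-hop latency L = Δcyc = 1.

L = 1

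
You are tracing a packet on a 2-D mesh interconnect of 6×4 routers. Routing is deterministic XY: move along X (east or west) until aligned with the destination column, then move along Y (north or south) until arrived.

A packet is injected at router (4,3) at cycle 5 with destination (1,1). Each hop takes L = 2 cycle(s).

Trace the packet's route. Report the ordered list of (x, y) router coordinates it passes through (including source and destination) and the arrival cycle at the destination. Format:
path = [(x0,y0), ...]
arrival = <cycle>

#0 — 4,3 | c5
#1 — 3,3 | c7 | W
#2 — 2,3 | c9 | W
#3 — 1,3 | c11 | W
#4 — 1,2 | c13 | S
#5 — 1,1 | c15 | S

path = [(4,3), (3,3), (2,3), (1,3), (1,2), (1,1)]
arrival = 15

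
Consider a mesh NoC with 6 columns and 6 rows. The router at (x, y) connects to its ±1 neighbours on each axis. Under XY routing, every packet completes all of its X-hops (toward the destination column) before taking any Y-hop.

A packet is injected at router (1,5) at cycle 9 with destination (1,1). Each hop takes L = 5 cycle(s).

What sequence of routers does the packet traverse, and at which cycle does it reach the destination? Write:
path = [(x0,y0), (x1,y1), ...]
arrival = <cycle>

  0. router=(1,5) cycle=9 (inject)
  1. router=(1,4) cycle=14 dir=S
  2. router=(1,3) cycle=19 dir=S
  3. router=(1,2) cycle=24 dir=S
  4. router=(1,1) cycle=29 dir=S

path = [(1,5), (1,4), (1,3), (1,2), (1,1)]
arrival = 29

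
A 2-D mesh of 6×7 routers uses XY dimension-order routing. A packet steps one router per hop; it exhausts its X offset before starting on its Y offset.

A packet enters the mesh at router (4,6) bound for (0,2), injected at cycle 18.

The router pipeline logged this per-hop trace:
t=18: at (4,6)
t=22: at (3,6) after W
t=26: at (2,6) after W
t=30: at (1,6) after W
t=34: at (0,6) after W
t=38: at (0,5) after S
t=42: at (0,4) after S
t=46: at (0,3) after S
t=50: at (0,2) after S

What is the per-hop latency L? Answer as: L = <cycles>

cyc[1] − cyc[0] = 22 − 18 = 4.
That increment is L by definition: L = 4.

L = 4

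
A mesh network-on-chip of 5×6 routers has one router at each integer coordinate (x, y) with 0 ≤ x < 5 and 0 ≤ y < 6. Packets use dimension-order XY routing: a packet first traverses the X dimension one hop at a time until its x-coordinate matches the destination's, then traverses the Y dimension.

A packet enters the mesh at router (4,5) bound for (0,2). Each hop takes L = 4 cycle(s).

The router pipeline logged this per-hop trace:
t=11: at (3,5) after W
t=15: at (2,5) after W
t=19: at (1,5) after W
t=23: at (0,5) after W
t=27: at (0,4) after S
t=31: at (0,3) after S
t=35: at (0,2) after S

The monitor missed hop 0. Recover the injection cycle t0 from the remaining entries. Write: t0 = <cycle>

t0 = 7

At hop 1 the cycle is 11; in general cyc_k = t0 + kL.
Subtract one hop: t0 = 11 − 4 = 7.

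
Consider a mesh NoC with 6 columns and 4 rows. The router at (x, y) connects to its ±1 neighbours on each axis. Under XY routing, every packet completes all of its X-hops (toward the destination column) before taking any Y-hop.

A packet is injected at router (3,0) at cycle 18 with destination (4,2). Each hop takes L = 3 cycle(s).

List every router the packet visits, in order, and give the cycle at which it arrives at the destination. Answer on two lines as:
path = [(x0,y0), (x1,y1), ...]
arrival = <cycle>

hop 0: (3,0) @ cyc 18
hop 1: (4,0) @ cyc 21  [E]
hop 2: (4,1) @ cyc 24  [N]
hop 3: (4,2) @ cyc 27  [N]

path = [(3,0), (4,0), (4,1), (4,2)]
arrival = 27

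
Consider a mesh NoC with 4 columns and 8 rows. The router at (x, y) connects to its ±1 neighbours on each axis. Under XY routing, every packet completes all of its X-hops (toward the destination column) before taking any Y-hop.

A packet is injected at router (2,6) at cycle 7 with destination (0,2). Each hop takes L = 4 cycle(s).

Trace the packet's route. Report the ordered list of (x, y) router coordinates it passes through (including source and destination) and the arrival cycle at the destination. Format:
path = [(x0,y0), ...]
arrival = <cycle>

hop 0: (2,6) @ cyc 7
hop 1: (1,6) @ cyc 11  [W]
hop 2: (0,6) @ cyc 15  [W]
hop 3: (0,5) @ cyc 19  [S]
hop 4: (0,4) @ cyc 23  [S]
hop 5: (0,3) @ cyc 27  [S]
hop 6: (0,2) @ cyc 31  [S]

path = [(2,6), (1,6), (0,6), (0,5), (0,4), (0,3), (0,2)]
arrival = 31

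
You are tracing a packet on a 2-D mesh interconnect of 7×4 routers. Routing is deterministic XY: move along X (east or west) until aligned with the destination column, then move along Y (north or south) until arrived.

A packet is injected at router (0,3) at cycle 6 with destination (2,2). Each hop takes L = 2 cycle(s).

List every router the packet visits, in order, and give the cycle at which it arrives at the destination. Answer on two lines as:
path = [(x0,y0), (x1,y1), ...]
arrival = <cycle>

[0] x=0 y=3 t=6
[1] x=1 y=3 t=8 →E
[2] x=2 y=3 t=10 →E
[3] x=2 y=2 t=12 →S

path = [(0,3), (1,3), (2,3), (2,2)]
arrival = 12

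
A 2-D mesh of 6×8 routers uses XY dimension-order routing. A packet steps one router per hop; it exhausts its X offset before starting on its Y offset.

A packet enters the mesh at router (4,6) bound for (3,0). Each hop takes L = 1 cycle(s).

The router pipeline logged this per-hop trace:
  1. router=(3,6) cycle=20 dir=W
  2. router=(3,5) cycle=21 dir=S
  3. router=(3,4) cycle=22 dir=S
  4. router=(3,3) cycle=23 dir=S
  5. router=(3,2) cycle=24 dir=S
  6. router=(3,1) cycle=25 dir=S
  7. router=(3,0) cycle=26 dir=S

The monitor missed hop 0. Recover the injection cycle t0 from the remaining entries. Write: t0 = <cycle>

The first recorded entry is hop 1 at cycle 20.
Subtract one hop: t0 = 20 − 1 = 19.

t0 = 19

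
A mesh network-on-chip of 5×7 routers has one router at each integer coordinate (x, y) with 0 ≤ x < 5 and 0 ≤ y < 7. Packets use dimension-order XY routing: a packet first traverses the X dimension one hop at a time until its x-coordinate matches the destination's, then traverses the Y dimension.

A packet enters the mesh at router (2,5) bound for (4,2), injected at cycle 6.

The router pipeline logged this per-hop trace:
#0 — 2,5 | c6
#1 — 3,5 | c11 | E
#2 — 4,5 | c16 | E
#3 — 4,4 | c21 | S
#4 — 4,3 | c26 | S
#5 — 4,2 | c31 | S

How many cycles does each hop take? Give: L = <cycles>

L = 5

cyc[1] − cyc[0] = 11 − 6 = 5.
Each hop adds L, hence L = 5.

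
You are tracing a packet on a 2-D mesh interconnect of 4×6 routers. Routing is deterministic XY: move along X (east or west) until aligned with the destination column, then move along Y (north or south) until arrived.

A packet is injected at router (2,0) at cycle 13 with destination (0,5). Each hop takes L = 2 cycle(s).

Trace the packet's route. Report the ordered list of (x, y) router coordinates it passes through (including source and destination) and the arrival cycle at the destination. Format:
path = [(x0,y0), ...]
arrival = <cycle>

t=13: at (2,0)
t=15: at (1,0) after W
t=17: at (0,0) after W
t=19: at (0,1) after N
t=21: at (0,2) after N
t=23: at (0,3) after N
t=25: at (0,4) after N
t=27: at (0,5) after N

path = [(2,0), (1,0), (0,0), (0,1), (0,2), (0,3), (0,4), (0,5)]
arrival = 27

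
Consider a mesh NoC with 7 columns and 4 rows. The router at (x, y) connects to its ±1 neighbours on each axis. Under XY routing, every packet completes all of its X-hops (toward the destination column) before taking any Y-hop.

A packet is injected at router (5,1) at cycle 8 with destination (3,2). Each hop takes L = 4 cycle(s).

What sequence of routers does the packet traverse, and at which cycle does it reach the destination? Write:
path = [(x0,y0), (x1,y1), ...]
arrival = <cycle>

path = [(5,1), (4,1), (3,1), (3,2)]
arrival = 20

src (5,1)  cyc=8
W→(4,1)  cyc=12
W→(3,1)  cyc=16
N→(3,2)  cyc=20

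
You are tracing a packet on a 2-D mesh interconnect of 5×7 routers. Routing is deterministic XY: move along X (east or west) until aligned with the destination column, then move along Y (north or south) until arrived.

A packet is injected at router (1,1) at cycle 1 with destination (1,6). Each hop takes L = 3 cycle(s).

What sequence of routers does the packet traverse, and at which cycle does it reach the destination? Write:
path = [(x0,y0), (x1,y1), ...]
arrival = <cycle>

path = [(1,1), (1,2), (1,3), (1,4), (1,5), (1,6)]
arrival = 16

hop 0: (1,1) @ cyc 1
hop 1: (1,2) @ cyc 4  [N]
hop 2: (1,3) @ cyc 7  [N]
hop 3: (1,4) @ cyc 10  [N]
hop 4: (1,5) @ cyc 13  [N]
hop 5: (1,6) @ cyc 16  [N]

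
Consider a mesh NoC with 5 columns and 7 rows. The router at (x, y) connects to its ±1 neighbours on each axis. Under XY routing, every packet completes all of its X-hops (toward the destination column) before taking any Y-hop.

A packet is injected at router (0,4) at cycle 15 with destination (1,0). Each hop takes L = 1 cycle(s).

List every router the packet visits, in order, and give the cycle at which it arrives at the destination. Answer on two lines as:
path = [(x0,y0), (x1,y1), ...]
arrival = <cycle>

path = [(0,4), (1,4), (1,3), (1,2), (1,1), (1,0)]
arrival = 20

#0 — 0,4 | c15
#1 — 1,4 | c16 | E
#2 — 1,3 | c17 | S
#3 — 1,2 | c18 | S
#4 — 1,1 | c19 | S
#5 — 1,0 | c20 | S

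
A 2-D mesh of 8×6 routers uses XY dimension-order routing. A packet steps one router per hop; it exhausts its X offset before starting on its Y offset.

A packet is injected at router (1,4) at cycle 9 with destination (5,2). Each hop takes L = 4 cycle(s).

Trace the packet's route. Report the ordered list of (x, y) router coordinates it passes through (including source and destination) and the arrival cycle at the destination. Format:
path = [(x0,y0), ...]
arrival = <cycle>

[0] x=1 y=4 t=9
[1] x=2 y=4 t=13 →E
[2] x=3 y=4 t=17 →E
[3] x=4 y=4 t=21 →E
[4] x=5 y=4 t=25 →E
[5] x=5 y=3 t=29 →S
[6] x=5 y=2 t=33 →S

path = [(1,4), (2,4), (3,4), (4,4), (5,4), (5,3), (5,2)]
arrival = 33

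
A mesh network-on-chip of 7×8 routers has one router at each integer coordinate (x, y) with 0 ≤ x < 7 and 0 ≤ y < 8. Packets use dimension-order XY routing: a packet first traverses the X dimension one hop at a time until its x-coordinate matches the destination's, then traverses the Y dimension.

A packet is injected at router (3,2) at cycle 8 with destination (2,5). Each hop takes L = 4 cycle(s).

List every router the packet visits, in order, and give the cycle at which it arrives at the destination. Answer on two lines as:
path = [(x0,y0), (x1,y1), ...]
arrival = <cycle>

path = [(3,2), (2,2), (2,3), (2,4), (2,5)]
arrival = 24

[0] x=3 y=2 t=8
[1] x=2 y=2 t=12 →W
[2] x=2 y=3 t=16 →N
[3] x=2 y=4 t=20 →N
[4] x=2 y=5 t=24 →N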